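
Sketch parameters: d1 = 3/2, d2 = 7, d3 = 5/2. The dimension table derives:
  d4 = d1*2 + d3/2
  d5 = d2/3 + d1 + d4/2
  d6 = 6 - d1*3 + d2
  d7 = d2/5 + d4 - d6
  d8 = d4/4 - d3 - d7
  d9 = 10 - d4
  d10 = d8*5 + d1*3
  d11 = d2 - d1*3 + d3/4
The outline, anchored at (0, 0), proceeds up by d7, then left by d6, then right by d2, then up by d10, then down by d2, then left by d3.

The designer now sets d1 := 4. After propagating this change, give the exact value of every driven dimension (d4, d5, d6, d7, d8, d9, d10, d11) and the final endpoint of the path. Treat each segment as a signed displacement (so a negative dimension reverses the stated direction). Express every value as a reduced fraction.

Apply edit: d1 := 4
  d4 = d1*2 + d3/2 = 37/4
  d5 = d2/3 + d1 + d4/2 = 263/24
  d6 = 6 - d1*3 + d2 = 1
  d7 = d2/5 + d4 - d6 = 193/20
  d8 = d4/4 - d3 - d7 = -787/80
  d9 = 10 - d4 = 3/4
  d10 = d8*5 + d1*3 = -595/16
  d11 = d2 - d1*3 + d3/4 = -35/8
Walk from origin (0, 0):
  seg 1: up by d7 = 193/20 → (0, 193/20)
  seg 2: left by d6 = 1 → (-1, 193/20)
  seg 3: right by d2 = 7 → (6, 193/20)
  seg 4: up by d10 = -595/16 → (6, -2203/80)
  seg 5: down by d2 = 7 → (6, -2763/80)
  seg 6: left by d3 = 5/2 → (7/2, -2763/80)

d4 = 37/4
d5 = 263/24
d6 = 1
d7 = 193/20
d8 = -787/80
d9 = 3/4
d10 = -595/16
d11 = -35/8
endpoint = (7/2, -2763/80)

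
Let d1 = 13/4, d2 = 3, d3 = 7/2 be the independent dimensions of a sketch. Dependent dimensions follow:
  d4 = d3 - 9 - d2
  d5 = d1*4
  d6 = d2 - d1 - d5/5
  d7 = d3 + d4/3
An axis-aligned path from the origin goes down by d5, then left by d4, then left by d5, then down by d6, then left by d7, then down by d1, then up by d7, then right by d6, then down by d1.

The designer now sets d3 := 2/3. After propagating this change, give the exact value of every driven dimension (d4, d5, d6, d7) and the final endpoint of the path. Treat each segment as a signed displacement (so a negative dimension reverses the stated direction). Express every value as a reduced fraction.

d4 = -34/3
d5 = 13
d6 = -57/20
d7 = -28/9
endpoint = (-253/180, -3557/180)

Apply edit: d3 := 2/3
  d4 = d3 - 9 - d2 = -34/3
  d5 = d1*4 = 13
  d6 = d2 - d1 - d5/5 = -57/20
  d7 = d3 + d4/3 = -28/9
Walk from origin (0, 0):
  seg 1: down by d5 = 13 → (0, -13)
  seg 2: left by d4 = -34/3 → (34/3, -13)
  seg 3: left by d5 = 13 → (-5/3, -13)
  seg 4: down by d6 = -57/20 → (-5/3, -203/20)
  seg 5: left by d7 = -28/9 → (13/9, -203/20)
  seg 6: down by d1 = 13/4 → (13/9, -67/5)
  seg 7: up by d7 = -28/9 → (13/9, -743/45)
  seg 8: right by d6 = -57/20 → (-253/180, -743/45)
  seg 9: down by d1 = 13/4 → (-253/180, -3557/180)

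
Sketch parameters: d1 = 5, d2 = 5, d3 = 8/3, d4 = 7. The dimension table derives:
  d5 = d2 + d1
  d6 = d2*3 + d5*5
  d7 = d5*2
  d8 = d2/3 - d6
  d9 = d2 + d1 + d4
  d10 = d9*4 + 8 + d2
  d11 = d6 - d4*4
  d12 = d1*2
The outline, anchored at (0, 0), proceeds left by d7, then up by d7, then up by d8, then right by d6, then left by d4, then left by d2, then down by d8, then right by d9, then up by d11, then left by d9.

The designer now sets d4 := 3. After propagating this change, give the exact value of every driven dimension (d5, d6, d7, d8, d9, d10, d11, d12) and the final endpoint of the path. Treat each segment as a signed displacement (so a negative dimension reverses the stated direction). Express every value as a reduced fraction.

Apply edit: d4 := 3
  d5 = d2 + d1 = 10
  d6 = d2*3 + d5*5 = 65
  d7 = d5*2 = 20
  d8 = d2/3 - d6 = -190/3
  d9 = d2 + d1 + d4 = 13
  d10 = d9*4 + 8 + d2 = 65
  d11 = d6 - d4*4 = 53
  d12 = d1*2 = 10
Walk from origin (0, 0):
  seg 1: left by d7 = 20 → (-20, 0)
  seg 2: up by d7 = 20 → (-20, 20)
  seg 3: up by d8 = -190/3 → (-20, -130/3)
  seg 4: right by d6 = 65 → (45, -130/3)
  seg 5: left by d4 = 3 → (42, -130/3)
  seg 6: left by d2 = 5 → (37, -130/3)
  seg 7: down by d8 = -190/3 → (37, 20)
  seg 8: right by d9 = 13 → (50, 20)
  seg 9: up by d11 = 53 → (50, 73)
  seg 10: left by d9 = 13 → (37, 73)

d5 = 10
d6 = 65
d7 = 20
d8 = -190/3
d9 = 13
d10 = 65
d11 = 53
d12 = 10
endpoint = (37, 73)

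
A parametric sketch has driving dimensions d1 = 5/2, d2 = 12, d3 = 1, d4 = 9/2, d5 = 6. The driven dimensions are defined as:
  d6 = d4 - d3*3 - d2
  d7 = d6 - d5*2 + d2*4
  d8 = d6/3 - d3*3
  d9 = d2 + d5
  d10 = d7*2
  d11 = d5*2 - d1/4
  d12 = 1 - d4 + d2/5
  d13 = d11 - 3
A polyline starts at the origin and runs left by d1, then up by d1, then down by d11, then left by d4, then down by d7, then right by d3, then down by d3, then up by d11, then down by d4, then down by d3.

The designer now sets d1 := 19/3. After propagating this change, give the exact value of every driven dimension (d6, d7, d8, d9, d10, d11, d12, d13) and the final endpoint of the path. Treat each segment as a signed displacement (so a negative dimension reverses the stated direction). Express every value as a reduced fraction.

Apply edit: d1 := 19/3
  d6 = d4 - d3*3 - d2 = -21/2
  d7 = d6 - d5*2 + d2*4 = 51/2
  d8 = d6/3 - d3*3 = -13/2
  d9 = d2 + d5 = 18
  d10 = d7*2 = 51
  d11 = d5*2 - d1/4 = 125/12
  d12 = 1 - d4 + d2/5 = -11/10
  d13 = d11 - 3 = 89/12
Walk from origin (0, 0):
  seg 1: left by d1 = 19/3 → (-19/3, 0)
  seg 2: up by d1 = 19/3 → (-19/3, 19/3)
  seg 3: down by d11 = 125/12 → (-19/3, -49/12)
  seg 4: left by d4 = 9/2 → (-65/6, -49/12)
  seg 5: down by d7 = 51/2 → (-65/6, -355/12)
  seg 6: right by d3 = 1 → (-59/6, -355/12)
  seg 7: down by d3 = 1 → (-59/6, -367/12)
  seg 8: up by d11 = 125/12 → (-59/6, -121/6)
  seg 9: down by d4 = 9/2 → (-59/6, -74/3)
  seg 10: down by d3 = 1 → (-59/6, -77/3)

d6 = -21/2
d7 = 51/2
d8 = -13/2
d9 = 18
d10 = 51
d11 = 125/12
d12 = -11/10
d13 = 89/12
endpoint = (-59/6, -77/3)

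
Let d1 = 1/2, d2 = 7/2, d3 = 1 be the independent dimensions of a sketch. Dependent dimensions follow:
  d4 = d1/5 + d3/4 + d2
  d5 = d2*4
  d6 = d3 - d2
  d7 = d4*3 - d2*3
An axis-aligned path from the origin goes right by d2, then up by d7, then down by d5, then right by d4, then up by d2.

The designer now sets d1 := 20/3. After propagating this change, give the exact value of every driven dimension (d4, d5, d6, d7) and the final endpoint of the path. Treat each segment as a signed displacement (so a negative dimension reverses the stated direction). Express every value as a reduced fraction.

d4 = 61/12
d5 = 14
d6 = -5/2
d7 = 19/4
endpoint = (103/12, -23/4)

Apply edit: d1 := 20/3
  d4 = d1/5 + d3/4 + d2 = 61/12
  d5 = d2*4 = 14
  d6 = d3 - d2 = -5/2
  d7 = d4*3 - d2*3 = 19/4
Walk from origin (0, 0):
  seg 1: right by d2 = 7/2 → (7/2, 0)
  seg 2: up by d7 = 19/4 → (7/2, 19/4)
  seg 3: down by d5 = 14 → (7/2, -37/4)
  seg 4: right by d4 = 61/12 → (103/12, -37/4)
  seg 5: up by d2 = 7/2 → (103/12, -23/4)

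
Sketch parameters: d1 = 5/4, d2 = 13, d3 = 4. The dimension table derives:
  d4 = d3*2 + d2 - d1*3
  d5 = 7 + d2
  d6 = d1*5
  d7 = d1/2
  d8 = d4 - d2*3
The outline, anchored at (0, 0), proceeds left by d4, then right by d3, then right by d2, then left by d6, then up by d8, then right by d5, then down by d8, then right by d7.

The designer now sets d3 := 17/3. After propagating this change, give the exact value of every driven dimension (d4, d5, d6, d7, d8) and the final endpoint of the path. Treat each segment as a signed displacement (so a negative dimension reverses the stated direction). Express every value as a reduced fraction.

Apply edit: d3 := 17/3
  d4 = d3*2 + d2 - d1*3 = 247/12
  d5 = 7 + d2 = 20
  d6 = d1*5 = 25/4
  d7 = d1/2 = 5/8
  d8 = d4 - d2*3 = -221/12
Walk from origin (0, 0):
  seg 1: left by d4 = 247/12 → (-247/12, 0)
  seg 2: right by d3 = 17/3 → (-179/12, 0)
  seg 3: right by d2 = 13 → (-23/12, 0)
  seg 4: left by d6 = 25/4 → (-49/6, 0)
  seg 5: up by d8 = -221/12 → (-49/6, -221/12)
  seg 6: right by d5 = 20 → (71/6, -221/12)
  seg 7: down by d8 = -221/12 → (71/6, 0)
  seg 8: right by d7 = 5/8 → (299/24, 0)

d4 = 247/12
d5 = 20
d6 = 25/4
d7 = 5/8
d8 = -221/12
endpoint = (299/24, 0)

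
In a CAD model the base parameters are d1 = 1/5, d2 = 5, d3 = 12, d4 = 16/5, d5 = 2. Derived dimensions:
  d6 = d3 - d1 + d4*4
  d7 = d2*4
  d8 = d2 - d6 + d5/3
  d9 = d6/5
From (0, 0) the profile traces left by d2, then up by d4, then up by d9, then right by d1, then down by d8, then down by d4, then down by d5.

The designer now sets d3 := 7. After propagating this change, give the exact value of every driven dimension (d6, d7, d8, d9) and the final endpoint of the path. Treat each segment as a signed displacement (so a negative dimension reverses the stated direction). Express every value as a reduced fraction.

d6 = 98/5
d7 = 20
d8 = -209/15
d9 = 98/25
endpoint = (-24/5, 1189/75)

Apply edit: d3 := 7
  d6 = d3 - d1 + d4*4 = 98/5
  d7 = d2*4 = 20
  d8 = d2 - d6 + d5/3 = -209/15
  d9 = d6/5 = 98/25
Walk from origin (0, 0):
  seg 1: left by d2 = 5 → (-5, 0)
  seg 2: up by d4 = 16/5 → (-5, 16/5)
  seg 3: up by d9 = 98/25 → (-5, 178/25)
  seg 4: right by d1 = 1/5 → (-24/5, 178/25)
  seg 5: down by d8 = -209/15 → (-24/5, 1579/75)
  seg 6: down by d4 = 16/5 → (-24/5, 1339/75)
  seg 7: down by d5 = 2 → (-24/5, 1189/75)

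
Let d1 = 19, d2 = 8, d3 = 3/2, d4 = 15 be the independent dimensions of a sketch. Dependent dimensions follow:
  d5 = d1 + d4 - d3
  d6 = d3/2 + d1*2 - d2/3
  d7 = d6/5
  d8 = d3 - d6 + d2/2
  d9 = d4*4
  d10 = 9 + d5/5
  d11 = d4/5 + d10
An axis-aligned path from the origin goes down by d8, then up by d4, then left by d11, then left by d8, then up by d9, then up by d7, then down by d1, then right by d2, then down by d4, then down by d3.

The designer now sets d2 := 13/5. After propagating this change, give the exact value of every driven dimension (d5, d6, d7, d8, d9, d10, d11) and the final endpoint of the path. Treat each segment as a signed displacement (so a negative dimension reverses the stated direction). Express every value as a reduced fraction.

Apply edit: d2 := 13/5
  d5 = d1 + d4 - d3 = 65/2
  d6 = d3/2 + d1*2 - d2/3 = 2273/60
  d7 = d6/5 = 2273/300
  d8 = d3 - d6 + d2/2 = -421/12
  d9 = d4*4 = 60
  d10 = 9 + d5/5 = 31/2
  d11 = d4/5 + d10 = 37/2
Walk from origin (0, 0):
  seg 1: down by d8 = -421/12 → (0, 421/12)
  seg 2: up by d4 = 15 → (0, 601/12)
  seg 3: left by d11 = 37/2 → (-37/2, 601/12)
  seg 4: left by d8 = -421/12 → (199/12, 601/12)
  seg 5: up by d9 = 60 → (199/12, 1321/12)
  seg 6: up by d7 = 2273/300 → (199/12, 5883/50)
  seg 7: down by d1 = 19 → (199/12, 4933/50)
  seg 8: right by d2 = 13/5 → (1151/60, 4933/50)
  seg 9: down by d4 = 15 → (1151/60, 4183/50)
  seg 10: down by d3 = 3/2 → (1151/60, 2054/25)

d5 = 65/2
d6 = 2273/60
d7 = 2273/300
d8 = -421/12
d9 = 60
d10 = 31/2
d11 = 37/2
endpoint = (1151/60, 2054/25)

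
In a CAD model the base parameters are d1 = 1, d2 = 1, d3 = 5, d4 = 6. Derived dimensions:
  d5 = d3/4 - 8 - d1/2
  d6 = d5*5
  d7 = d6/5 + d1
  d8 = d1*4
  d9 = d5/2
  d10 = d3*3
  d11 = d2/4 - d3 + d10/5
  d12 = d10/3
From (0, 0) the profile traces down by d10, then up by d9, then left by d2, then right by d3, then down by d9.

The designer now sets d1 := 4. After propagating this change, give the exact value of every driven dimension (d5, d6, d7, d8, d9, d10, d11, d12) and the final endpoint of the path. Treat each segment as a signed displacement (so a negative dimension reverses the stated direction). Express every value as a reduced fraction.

d5 = -35/4
d6 = -175/4
d7 = -19/4
d8 = 16
d9 = -35/8
d10 = 15
d11 = -7/4
d12 = 5
endpoint = (4, -15)

Apply edit: d1 := 4
  d5 = d3/4 - 8 - d1/2 = -35/4
  d6 = d5*5 = -175/4
  d7 = d6/5 + d1 = -19/4
  d8 = d1*4 = 16
  d9 = d5/2 = -35/8
  d10 = d3*3 = 15
  d11 = d2/4 - d3 + d10/5 = -7/4
  d12 = d10/3 = 5
Walk from origin (0, 0):
  seg 1: down by d10 = 15 → (0, -15)
  seg 2: up by d9 = -35/8 → (0, -155/8)
  seg 3: left by d2 = 1 → (-1, -155/8)
  seg 4: right by d3 = 5 → (4, -155/8)
  seg 5: down by d9 = -35/8 → (4, -15)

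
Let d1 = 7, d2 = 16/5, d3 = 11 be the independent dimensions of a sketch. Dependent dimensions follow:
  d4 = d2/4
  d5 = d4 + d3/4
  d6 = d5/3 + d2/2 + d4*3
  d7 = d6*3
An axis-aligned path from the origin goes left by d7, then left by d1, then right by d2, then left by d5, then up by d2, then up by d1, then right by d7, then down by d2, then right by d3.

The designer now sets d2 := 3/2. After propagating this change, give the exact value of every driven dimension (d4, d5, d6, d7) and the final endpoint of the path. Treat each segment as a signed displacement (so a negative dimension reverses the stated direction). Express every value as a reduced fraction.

Apply edit: d2 := 3/2
  d4 = d2/4 = 3/8
  d5 = d4 + d3/4 = 25/8
  d6 = d5/3 + d2/2 + d4*3 = 35/12
  d7 = d6*3 = 35/4
Walk from origin (0, 0):
  seg 1: left by d7 = 35/4 → (-35/4, 0)
  seg 2: left by d1 = 7 → (-63/4, 0)
  seg 3: right by d2 = 3/2 → (-57/4, 0)
  seg 4: left by d5 = 25/8 → (-139/8, 0)
  seg 5: up by d2 = 3/2 → (-139/8, 3/2)
  seg 6: up by d1 = 7 → (-139/8, 17/2)
  seg 7: right by d7 = 35/4 → (-69/8, 17/2)
  seg 8: down by d2 = 3/2 → (-69/8, 7)
  seg 9: right by d3 = 11 → (19/8, 7)

d4 = 3/8
d5 = 25/8
d6 = 35/12
d7 = 35/4
endpoint = (19/8, 7)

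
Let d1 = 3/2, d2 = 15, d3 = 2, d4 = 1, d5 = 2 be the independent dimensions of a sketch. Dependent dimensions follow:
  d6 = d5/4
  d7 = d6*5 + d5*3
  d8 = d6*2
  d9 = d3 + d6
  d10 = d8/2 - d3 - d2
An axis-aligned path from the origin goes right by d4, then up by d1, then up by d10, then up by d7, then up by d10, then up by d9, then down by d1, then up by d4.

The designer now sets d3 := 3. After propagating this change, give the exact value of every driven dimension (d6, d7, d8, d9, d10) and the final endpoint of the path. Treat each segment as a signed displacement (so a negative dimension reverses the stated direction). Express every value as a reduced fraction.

d6 = 1/2
d7 = 17/2
d8 = 1
d9 = 7/2
d10 = -35/2
endpoint = (1, -22)

Apply edit: d3 := 3
  d6 = d5/4 = 1/2
  d7 = d6*5 + d5*3 = 17/2
  d8 = d6*2 = 1
  d9 = d3 + d6 = 7/2
  d10 = d8/2 - d3 - d2 = -35/2
Walk from origin (0, 0):
  seg 1: right by d4 = 1 → (1, 0)
  seg 2: up by d1 = 3/2 → (1, 3/2)
  seg 3: up by d10 = -35/2 → (1, -16)
  seg 4: up by d7 = 17/2 → (1, -15/2)
  seg 5: up by d10 = -35/2 → (1, -25)
  seg 6: up by d9 = 7/2 → (1, -43/2)
  seg 7: down by d1 = 3/2 → (1, -23)
  seg 8: up by d4 = 1 → (1, -22)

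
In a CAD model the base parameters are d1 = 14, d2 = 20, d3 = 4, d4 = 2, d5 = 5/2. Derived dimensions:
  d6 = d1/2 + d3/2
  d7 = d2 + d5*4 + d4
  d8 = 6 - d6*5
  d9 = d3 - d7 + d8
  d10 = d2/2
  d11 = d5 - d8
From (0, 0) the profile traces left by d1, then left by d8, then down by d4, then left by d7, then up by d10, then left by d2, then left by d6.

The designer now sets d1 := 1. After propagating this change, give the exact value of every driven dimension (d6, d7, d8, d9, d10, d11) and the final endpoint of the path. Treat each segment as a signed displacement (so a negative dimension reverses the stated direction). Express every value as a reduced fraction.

d6 = 5/2
d7 = 32
d8 = -13/2
d9 = -69/2
d10 = 10
d11 = 9
endpoint = (-49, 8)

Apply edit: d1 := 1
  d6 = d1/2 + d3/2 = 5/2
  d7 = d2 + d5*4 + d4 = 32
  d8 = 6 - d6*5 = -13/2
  d9 = d3 - d7 + d8 = -69/2
  d10 = d2/2 = 10
  d11 = d5 - d8 = 9
Walk from origin (0, 0):
  seg 1: left by d1 = 1 → (-1, 0)
  seg 2: left by d8 = -13/2 → (11/2, 0)
  seg 3: down by d4 = 2 → (11/2, -2)
  seg 4: left by d7 = 32 → (-53/2, -2)
  seg 5: up by d10 = 10 → (-53/2, 8)
  seg 6: left by d2 = 20 → (-93/2, 8)
  seg 7: left by d6 = 5/2 → (-49, 8)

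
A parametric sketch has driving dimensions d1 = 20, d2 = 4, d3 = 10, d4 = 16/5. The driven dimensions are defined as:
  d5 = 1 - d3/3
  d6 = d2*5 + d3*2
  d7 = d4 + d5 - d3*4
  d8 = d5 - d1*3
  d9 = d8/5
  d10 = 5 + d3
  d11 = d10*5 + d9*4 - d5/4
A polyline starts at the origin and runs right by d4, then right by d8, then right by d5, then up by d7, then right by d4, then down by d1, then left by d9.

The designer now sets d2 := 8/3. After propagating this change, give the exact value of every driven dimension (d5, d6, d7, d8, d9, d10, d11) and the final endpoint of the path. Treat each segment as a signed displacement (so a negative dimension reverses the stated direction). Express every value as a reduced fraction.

d5 = -7/3
d6 = 100/3
d7 = -587/15
d8 = -187/3
d9 = -187/15
d10 = 15
d11 = 1543/60
endpoint = (-229/5, -887/15)

Apply edit: d2 := 8/3
  d5 = 1 - d3/3 = -7/3
  d6 = d2*5 + d3*2 = 100/3
  d7 = d4 + d5 - d3*4 = -587/15
  d8 = d5 - d1*3 = -187/3
  d9 = d8/5 = -187/15
  d10 = 5 + d3 = 15
  d11 = d10*5 + d9*4 - d5/4 = 1543/60
Walk from origin (0, 0):
  seg 1: right by d4 = 16/5 → (16/5, 0)
  seg 2: right by d8 = -187/3 → (-887/15, 0)
  seg 3: right by d5 = -7/3 → (-922/15, 0)
  seg 4: up by d7 = -587/15 → (-922/15, -587/15)
  seg 5: right by d4 = 16/5 → (-874/15, -587/15)
  seg 6: down by d1 = 20 → (-874/15, -887/15)
  seg 7: left by d9 = -187/15 → (-229/5, -887/15)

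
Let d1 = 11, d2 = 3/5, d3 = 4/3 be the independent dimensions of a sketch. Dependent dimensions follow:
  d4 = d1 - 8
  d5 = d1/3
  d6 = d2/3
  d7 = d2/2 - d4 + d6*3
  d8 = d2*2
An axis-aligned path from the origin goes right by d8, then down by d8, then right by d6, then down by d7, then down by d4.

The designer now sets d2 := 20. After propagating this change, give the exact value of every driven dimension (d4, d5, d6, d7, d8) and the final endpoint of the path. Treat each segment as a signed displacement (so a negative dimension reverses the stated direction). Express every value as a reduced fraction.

d4 = 3
d5 = 11/3
d6 = 20/3
d7 = 27
d8 = 40
endpoint = (140/3, -70)

Apply edit: d2 := 20
  d4 = d1 - 8 = 3
  d5 = d1/3 = 11/3
  d6 = d2/3 = 20/3
  d7 = d2/2 - d4 + d6*3 = 27
  d8 = d2*2 = 40
Walk from origin (0, 0):
  seg 1: right by d8 = 40 → (40, 0)
  seg 2: down by d8 = 40 → (40, -40)
  seg 3: right by d6 = 20/3 → (140/3, -40)
  seg 4: down by d7 = 27 → (140/3, -67)
  seg 5: down by d4 = 3 → (140/3, -70)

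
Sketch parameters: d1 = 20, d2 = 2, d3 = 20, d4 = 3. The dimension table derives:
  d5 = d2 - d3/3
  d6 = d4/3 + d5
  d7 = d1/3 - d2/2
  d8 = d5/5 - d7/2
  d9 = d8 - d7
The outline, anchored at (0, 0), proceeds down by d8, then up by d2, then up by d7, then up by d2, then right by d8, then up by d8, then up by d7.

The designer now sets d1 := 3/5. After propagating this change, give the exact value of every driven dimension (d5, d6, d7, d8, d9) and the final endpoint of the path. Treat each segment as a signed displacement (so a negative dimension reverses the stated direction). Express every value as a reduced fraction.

Apply edit: d1 := 3/5
  d5 = d2 - d3/3 = -14/3
  d6 = d4/3 + d5 = -11/3
  d7 = d1/3 - d2/2 = -4/5
  d8 = d5/5 - d7/2 = -8/15
  d9 = d8 - d7 = 4/15
Walk from origin (0, 0):
  seg 1: down by d8 = -8/15 → (0, 8/15)
  seg 2: up by d2 = 2 → (0, 38/15)
  seg 3: up by d7 = -4/5 → (0, 26/15)
  seg 4: up by d2 = 2 → (0, 56/15)
  seg 5: right by d8 = -8/15 → (-8/15, 56/15)
  seg 6: up by d8 = -8/15 → (-8/15, 16/5)
  seg 7: up by d7 = -4/5 → (-8/15, 12/5)

d5 = -14/3
d6 = -11/3
d7 = -4/5
d8 = -8/15
d9 = 4/15
endpoint = (-8/15, 12/5)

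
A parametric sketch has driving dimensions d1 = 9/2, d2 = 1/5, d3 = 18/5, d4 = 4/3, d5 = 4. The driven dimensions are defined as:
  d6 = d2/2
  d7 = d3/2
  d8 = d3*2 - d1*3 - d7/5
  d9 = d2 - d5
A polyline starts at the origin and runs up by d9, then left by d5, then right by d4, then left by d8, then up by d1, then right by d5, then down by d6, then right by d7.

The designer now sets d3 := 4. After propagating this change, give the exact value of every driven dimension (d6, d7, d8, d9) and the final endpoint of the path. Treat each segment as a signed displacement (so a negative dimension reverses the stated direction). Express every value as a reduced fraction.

d6 = 1/10
d7 = 2
d8 = -59/10
d9 = -19/5
endpoint = (277/30, 3/5)

Apply edit: d3 := 4
  d6 = d2/2 = 1/10
  d7 = d3/2 = 2
  d8 = d3*2 - d1*3 - d7/5 = -59/10
  d9 = d2 - d5 = -19/5
Walk from origin (0, 0):
  seg 1: up by d9 = -19/5 → (0, -19/5)
  seg 2: left by d5 = 4 → (-4, -19/5)
  seg 3: right by d4 = 4/3 → (-8/3, -19/5)
  seg 4: left by d8 = -59/10 → (97/30, -19/5)
  seg 5: up by d1 = 9/2 → (97/30, 7/10)
  seg 6: right by d5 = 4 → (217/30, 7/10)
  seg 7: down by d6 = 1/10 → (217/30, 3/5)
  seg 8: right by d7 = 2 → (277/30, 3/5)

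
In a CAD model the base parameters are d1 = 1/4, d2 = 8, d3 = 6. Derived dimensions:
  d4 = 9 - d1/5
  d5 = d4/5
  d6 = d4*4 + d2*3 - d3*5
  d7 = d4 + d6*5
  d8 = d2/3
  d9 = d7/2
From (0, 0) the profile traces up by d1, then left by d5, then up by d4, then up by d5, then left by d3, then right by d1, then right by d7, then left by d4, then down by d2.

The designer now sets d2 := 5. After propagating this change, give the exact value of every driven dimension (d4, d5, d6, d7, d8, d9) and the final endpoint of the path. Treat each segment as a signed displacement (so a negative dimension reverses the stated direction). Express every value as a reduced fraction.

Apply edit: d2 := 5
  d4 = 9 - d1/5 = 179/20
  d5 = d4/5 = 179/100
  d6 = d4*4 + d2*3 - d3*5 = 104/5
  d7 = d4 + d6*5 = 2259/20
  d8 = d2/3 = 5/3
  d9 = d7/2 = 2259/40
Walk from origin (0, 0):
  seg 1: up by d1 = 1/4 → (0, 1/4)
  seg 2: left by d5 = 179/100 → (-179/100, 1/4)
  seg 3: up by d4 = 179/20 → (-179/100, 46/5)
  seg 4: up by d5 = 179/100 → (-179/100, 1099/100)
  seg 5: left by d3 = 6 → (-779/100, 1099/100)
  seg 6: right by d1 = 1/4 → (-377/50, 1099/100)
  seg 7: right by d7 = 2259/20 → (10541/100, 1099/100)
  seg 8: left by d4 = 179/20 → (4823/50, 1099/100)
  seg 9: down by d2 = 5 → (4823/50, 599/100)

d4 = 179/20
d5 = 179/100
d6 = 104/5
d7 = 2259/20
d8 = 5/3
d9 = 2259/40
endpoint = (4823/50, 599/100)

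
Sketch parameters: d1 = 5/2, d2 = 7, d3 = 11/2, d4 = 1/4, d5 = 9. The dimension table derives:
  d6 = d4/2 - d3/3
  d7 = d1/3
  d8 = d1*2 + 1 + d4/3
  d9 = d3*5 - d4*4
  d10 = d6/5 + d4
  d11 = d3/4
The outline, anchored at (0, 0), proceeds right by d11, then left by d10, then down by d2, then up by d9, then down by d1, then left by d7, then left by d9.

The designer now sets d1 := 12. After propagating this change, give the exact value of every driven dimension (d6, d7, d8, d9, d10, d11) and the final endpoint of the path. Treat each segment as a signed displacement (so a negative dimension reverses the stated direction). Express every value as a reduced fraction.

d6 = -41/24
d7 = 4
d8 = 301/12
d9 = 53/2
d10 = -11/120
d11 = 11/8
endpoint = (-871/30, 15/2)

Apply edit: d1 := 12
  d6 = d4/2 - d3/3 = -41/24
  d7 = d1/3 = 4
  d8 = d1*2 + 1 + d4/3 = 301/12
  d9 = d3*5 - d4*4 = 53/2
  d10 = d6/5 + d4 = -11/120
  d11 = d3/4 = 11/8
Walk from origin (0, 0):
  seg 1: right by d11 = 11/8 → (11/8, 0)
  seg 2: left by d10 = -11/120 → (22/15, 0)
  seg 3: down by d2 = 7 → (22/15, -7)
  seg 4: up by d9 = 53/2 → (22/15, 39/2)
  seg 5: down by d1 = 12 → (22/15, 15/2)
  seg 6: left by d7 = 4 → (-38/15, 15/2)
  seg 7: left by d9 = 53/2 → (-871/30, 15/2)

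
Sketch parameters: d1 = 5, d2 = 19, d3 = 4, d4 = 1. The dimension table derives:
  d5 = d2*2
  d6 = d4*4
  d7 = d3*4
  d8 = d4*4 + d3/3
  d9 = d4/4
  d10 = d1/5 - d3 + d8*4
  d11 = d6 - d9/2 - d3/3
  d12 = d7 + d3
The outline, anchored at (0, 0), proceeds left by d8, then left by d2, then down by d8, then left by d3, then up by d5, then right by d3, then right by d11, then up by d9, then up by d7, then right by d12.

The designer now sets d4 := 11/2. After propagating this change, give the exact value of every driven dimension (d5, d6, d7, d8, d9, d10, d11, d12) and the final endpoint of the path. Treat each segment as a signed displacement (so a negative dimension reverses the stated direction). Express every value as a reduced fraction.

d5 = 38
d6 = 22
d7 = 16
d8 = 70/3
d9 = 11/8
d10 = 271/3
d11 = 959/48
d12 = 20
endpoint = (-113/48, 769/24)

Apply edit: d4 := 11/2
  d5 = d2*2 = 38
  d6 = d4*4 = 22
  d7 = d3*4 = 16
  d8 = d4*4 + d3/3 = 70/3
  d9 = d4/4 = 11/8
  d10 = d1/5 - d3 + d8*4 = 271/3
  d11 = d6 - d9/2 - d3/3 = 959/48
  d12 = d7 + d3 = 20
Walk from origin (0, 0):
  seg 1: left by d8 = 70/3 → (-70/3, 0)
  seg 2: left by d2 = 19 → (-127/3, 0)
  seg 3: down by d8 = 70/3 → (-127/3, -70/3)
  seg 4: left by d3 = 4 → (-139/3, -70/3)
  seg 5: up by d5 = 38 → (-139/3, 44/3)
  seg 6: right by d3 = 4 → (-127/3, 44/3)
  seg 7: right by d11 = 959/48 → (-1073/48, 44/3)
  seg 8: up by d9 = 11/8 → (-1073/48, 385/24)
  seg 9: up by d7 = 16 → (-1073/48, 769/24)
  seg 10: right by d12 = 20 → (-113/48, 769/24)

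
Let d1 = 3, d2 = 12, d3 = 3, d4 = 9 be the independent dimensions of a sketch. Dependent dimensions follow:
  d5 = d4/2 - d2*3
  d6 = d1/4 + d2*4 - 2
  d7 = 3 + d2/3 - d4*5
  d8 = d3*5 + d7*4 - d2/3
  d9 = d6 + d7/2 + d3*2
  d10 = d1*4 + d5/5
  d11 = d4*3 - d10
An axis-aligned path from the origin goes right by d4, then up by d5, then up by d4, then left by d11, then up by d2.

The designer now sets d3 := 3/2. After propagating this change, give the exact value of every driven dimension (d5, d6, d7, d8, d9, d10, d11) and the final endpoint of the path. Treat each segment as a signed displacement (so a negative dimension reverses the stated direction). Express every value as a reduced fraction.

Apply edit: d3 := 3/2
  d5 = d4/2 - d2*3 = -63/2
  d6 = d1/4 + d2*4 - 2 = 187/4
  d7 = 3 + d2/3 - d4*5 = -38
  d8 = d3*5 + d7*4 - d2/3 = -297/2
  d9 = d6 + d7/2 + d3*2 = 123/4
  d10 = d1*4 + d5/5 = 57/10
  d11 = d4*3 - d10 = 213/10
Walk from origin (0, 0):
  seg 1: right by d4 = 9 → (9, 0)
  seg 2: up by d5 = -63/2 → (9, -63/2)
  seg 3: up by d4 = 9 → (9, -45/2)
  seg 4: left by d11 = 213/10 → (-123/10, -45/2)
  seg 5: up by d2 = 12 → (-123/10, -21/2)

d5 = -63/2
d6 = 187/4
d7 = -38
d8 = -297/2
d9 = 123/4
d10 = 57/10
d11 = 213/10
endpoint = (-123/10, -21/2)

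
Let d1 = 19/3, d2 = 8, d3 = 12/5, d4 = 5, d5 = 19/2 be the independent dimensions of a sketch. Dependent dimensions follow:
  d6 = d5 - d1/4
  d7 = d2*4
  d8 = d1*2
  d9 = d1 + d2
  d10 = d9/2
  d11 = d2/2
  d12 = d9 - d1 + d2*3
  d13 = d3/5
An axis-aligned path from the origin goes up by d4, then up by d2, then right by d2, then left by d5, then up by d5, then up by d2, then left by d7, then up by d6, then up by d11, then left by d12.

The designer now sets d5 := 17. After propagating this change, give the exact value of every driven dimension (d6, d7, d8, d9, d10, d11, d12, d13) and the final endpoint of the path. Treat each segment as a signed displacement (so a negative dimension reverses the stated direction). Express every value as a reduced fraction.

d6 = 185/12
d7 = 32
d8 = 38/3
d9 = 43/3
d10 = 43/6
d11 = 4
d12 = 32
d13 = 12/25
endpoint = (-73, 689/12)

Apply edit: d5 := 17
  d6 = d5 - d1/4 = 185/12
  d7 = d2*4 = 32
  d8 = d1*2 = 38/3
  d9 = d1 + d2 = 43/3
  d10 = d9/2 = 43/6
  d11 = d2/2 = 4
  d12 = d9 - d1 + d2*3 = 32
  d13 = d3/5 = 12/25
Walk from origin (0, 0):
  seg 1: up by d4 = 5 → (0, 5)
  seg 2: up by d2 = 8 → (0, 13)
  seg 3: right by d2 = 8 → (8, 13)
  seg 4: left by d5 = 17 → (-9, 13)
  seg 5: up by d5 = 17 → (-9, 30)
  seg 6: up by d2 = 8 → (-9, 38)
  seg 7: left by d7 = 32 → (-41, 38)
  seg 8: up by d6 = 185/12 → (-41, 641/12)
  seg 9: up by d11 = 4 → (-41, 689/12)
  seg 10: left by d12 = 32 → (-73, 689/12)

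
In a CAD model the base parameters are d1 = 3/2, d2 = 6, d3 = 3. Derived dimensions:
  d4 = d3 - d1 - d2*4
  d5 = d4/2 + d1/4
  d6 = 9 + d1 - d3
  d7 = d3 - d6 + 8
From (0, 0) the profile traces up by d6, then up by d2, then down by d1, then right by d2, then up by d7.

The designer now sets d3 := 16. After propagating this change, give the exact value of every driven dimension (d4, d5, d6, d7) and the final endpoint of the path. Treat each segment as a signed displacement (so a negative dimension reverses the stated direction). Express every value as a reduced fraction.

Apply edit: d3 := 16
  d4 = d3 - d1 - d2*4 = -19/2
  d5 = d4/2 + d1/4 = -35/8
  d6 = 9 + d1 - d3 = -11/2
  d7 = d3 - d6 + 8 = 59/2
Walk from origin (0, 0):
  seg 1: up by d6 = -11/2 → (0, -11/2)
  seg 2: up by d2 = 6 → (0, 1/2)
  seg 3: down by d1 = 3/2 → (0, -1)
  seg 4: right by d2 = 6 → (6, -1)
  seg 5: up by d7 = 59/2 → (6, 57/2)

d4 = -19/2
d5 = -35/8
d6 = -11/2
d7 = 59/2
endpoint = (6, 57/2)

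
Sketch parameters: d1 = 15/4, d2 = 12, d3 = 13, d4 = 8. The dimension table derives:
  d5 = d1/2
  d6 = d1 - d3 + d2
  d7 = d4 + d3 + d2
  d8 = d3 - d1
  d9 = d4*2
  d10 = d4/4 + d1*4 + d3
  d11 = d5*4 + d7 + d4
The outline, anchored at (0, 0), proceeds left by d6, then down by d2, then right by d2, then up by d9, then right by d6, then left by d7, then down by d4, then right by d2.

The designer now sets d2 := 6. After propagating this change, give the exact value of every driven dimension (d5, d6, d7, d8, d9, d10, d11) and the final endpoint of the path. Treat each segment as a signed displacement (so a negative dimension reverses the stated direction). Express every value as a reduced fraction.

Apply edit: d2 := 6
  d5 = d1/2 = 15/8
  d6 = d1 - d3 + d2 = -13/4
  d7 = d4 + d3 + d2 = 27
  d8 = d3 - d1 = 37/4
  d9 = d4*2 = 16
  d10 = d4/4 + d1*4 + d3 = 30
  d11 = d5*4 + d7 + d4 = 85/2
Walk from origin (0, 0):
  seg 1: left by d6 = -13/4 → (13/4, 0)
  seg 2: down by d2 = 6 → (13/4, -6)
  seg 3: right by d2 = 6 → (37/4, -6)
  seg 4: up by d9 = 16 → (37/4, 10)
  seg 5: right by d6 = -13/4 → (6, 10)
  seg 6: left by d7 = 27 → (-21, 10)
  seg 7: down by d4 = 8 → (-21, 2)
  seg 8: right by d2 = 6 → (-15, 2)

d5 = 15/8
d6 = -13/4
d7 = 27
d8 = 37/4
d9 = 16
d10 = 30
d11 = 85/2
endpoint = (-15, 2)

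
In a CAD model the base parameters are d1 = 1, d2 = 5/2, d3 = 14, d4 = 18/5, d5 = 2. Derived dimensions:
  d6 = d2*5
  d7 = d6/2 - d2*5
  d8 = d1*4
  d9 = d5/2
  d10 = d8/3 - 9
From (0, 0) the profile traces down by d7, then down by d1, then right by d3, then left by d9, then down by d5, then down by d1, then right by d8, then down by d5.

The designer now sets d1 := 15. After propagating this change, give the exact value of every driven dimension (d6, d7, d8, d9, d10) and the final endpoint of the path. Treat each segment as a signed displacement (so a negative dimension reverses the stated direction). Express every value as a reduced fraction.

Apply edit: d1 := 15
  d6 = d2*5 = 25/2
  d7 = d6/2 - d2*5 = -25/4
  d8 = d1*4 = 60
  d9 = d5/2 = 1
  d10 = d8/3 - 9 = 11
Walk from origin (0, 0):
  seg 1: down by d7 = -25/4 → (0, 25/4)
  seg 2: down by d1 = 15 → (0, -35/4)
  seg 3: right by d3 = 14 → (14, -35/4)
  seg 4: left by d9 = 1 → (13, -35/4)
  seg 5: down by d5 = 2 → (13, -43/4)
  seg 6: down by d1 = 15 → (13, -103/4)
  seg 7: right by d8 = 60 → (73, -103/4)
  seg 8: down by d5 = 2 → (73, -111/4)

d6 = 25/2
d7 = -25/4
d8 = 60
d9 = 1
d10 = 11
endpoint = (73, -111/4)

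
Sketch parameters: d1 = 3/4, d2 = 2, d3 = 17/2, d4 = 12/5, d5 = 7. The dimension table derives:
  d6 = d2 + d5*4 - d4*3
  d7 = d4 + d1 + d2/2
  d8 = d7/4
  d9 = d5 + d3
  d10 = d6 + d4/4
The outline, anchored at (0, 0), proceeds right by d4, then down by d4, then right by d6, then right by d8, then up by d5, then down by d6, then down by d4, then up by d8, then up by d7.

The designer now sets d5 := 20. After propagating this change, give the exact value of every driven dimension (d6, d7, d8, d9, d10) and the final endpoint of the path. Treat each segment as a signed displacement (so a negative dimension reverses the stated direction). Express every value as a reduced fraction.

Apply edit: d5 := 20
  d6 = d2 + d5*4 - d4*3 = 374/5
  d7 = d4 + d1 + d2/2 = 83/20
  d8 = d7/4 = 83/80
  d9 = d5 + d3 = 57/2
  d10 = d6 + d4/4 = 377/5
Walk from origin (0, 0):
  seg 1: right by d4 = 12/5 → (12/5, 0)
  seg 2: down by d4 = 12/5 → (12/5, -12/5)
  seg 3: right by d6 = 374/5 → (386/5, -12/5)
  seg 4: right by d8 = 83/80 → (6259/80, -12/5)
  seg 5: up by d5 = 20 → (6259/80, 88/5)
  seg 6: down by d6 = 374/5 → (6259/80, -286/5)
  seg 7: down by d4 = 12/5 → (6259/80, -298/5)
  seg 8: up by d8 = 83/80 → (6259/80, -937/16)
  seg 9: up by d7 = 83/20 → (6259/80, -4353/80)

d6 = 374/5
d7 = 83/20
d8 = 83/80
d9 = 57/2
d10 = 377/5
endpoint = (6259/80, -4353/80)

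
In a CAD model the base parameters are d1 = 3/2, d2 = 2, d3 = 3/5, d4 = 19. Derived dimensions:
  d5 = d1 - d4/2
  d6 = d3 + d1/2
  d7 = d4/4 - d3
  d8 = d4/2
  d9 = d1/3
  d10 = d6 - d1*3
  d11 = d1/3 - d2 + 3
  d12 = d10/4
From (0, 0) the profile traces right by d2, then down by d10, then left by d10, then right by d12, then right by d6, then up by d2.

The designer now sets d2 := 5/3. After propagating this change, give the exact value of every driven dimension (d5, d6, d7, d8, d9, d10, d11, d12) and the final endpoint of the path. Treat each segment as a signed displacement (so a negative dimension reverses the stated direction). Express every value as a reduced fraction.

d5 = -8
d6 = 27/20
d7 = 83/20
d8 = 19/2
d9 = 1/2
d10 = -63/20
d11 = 11/6
d12 = -63/80
endpoint = (1291/240, 289/60)

Apply edit: d2 := 5/3
  d5 = d1 - d4/2 = -8
  d6 = d3 + d1/2 = 27/20
  d7 = d4/4 - d3 = 83/20
  d8 = d4/2 = 19/2
  d9 = d1/3 = 1/2
  d10 = d6 - d1*3 = -63/20
  d11 = d1/3 - d2 + 3 = 11/6
  d12 = d10/4 = -63/80
Walk from origin (0, 0):
  seg 1: right by d2 = 5/3 → (5/3, 0)
  seg 2: down by d10 = -63/20 → (5/3, 63/20)
  seg 3: left by d10 = -63/20 → (289/60, 63/20)
  seg 4: right by d12 = -63/80 → (967/240, 63/20)
  seg 5: right by d6 = 27/20 → (1291/240, 63/20)
  seg 6: up by d2 = 5/3 → (1291/240, 289/60)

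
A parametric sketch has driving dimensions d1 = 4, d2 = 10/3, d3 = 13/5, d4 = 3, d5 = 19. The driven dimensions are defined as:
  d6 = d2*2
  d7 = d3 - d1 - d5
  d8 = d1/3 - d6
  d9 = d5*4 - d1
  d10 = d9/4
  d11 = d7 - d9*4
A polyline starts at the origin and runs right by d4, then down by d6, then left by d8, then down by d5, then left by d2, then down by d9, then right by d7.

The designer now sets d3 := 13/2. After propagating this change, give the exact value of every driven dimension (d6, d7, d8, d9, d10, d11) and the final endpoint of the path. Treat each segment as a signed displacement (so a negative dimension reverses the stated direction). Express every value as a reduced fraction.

d6 = 20/3
d7 = -33/2
d8 = -16/3
d9 = 72
d10 = 18
d11 = -609/2
endpoint = (-23/2, -293/3)

Apply edit: d3 := 13/2
  d6 = d2*2 = 20/3
  d7 = d3 - d1 - d5 = -33/2
  d8 = d1/3 - d6 = -16/3
  d9 = d5*4 - d1 = 72
  d10 = d9/4 = 18
  d11 = d7 - d9*4 = -609/2
Walk from origin (0, 0):
  seg 1: right by d4 = 3 → (3, 0)
  seg 2: down by d6 = 20/3 → (3, -20/3)
  seg 3: left by d8 = -16/3 → (25/3, -20/3)
  seg 4: down by d5 = 19 → (25/3, -77/3)
  seg 5: left by d2 = 10/3 → (5, -77/3)
  seg 6: down by d9 = 72 → (5, -293/3)
  seg 7: right by d7 = -33/2 → (-23/2, -293/3)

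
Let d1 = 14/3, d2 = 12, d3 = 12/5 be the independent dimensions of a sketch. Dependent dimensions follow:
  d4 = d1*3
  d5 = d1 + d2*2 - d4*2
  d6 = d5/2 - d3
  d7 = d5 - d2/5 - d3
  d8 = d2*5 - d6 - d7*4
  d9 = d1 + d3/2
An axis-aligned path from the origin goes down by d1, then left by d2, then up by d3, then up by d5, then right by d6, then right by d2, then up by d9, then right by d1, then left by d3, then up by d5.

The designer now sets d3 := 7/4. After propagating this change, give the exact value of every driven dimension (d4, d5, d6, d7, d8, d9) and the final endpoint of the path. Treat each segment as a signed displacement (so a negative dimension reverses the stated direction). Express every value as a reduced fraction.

d4 = 14
d5 = 2/3
d6 = -17/12
d7 = -209/60
d8 = 1507/20
d9 = 133/24
endpoint = (3/2, 95/24)

Apply edit: d3 := 7/4
  d4 = d1*3 = 14
  d5 = d1 + d2*2 - d4*2 = 2/3
  d6 = d5/2 - d3 = -17/12
  d7 = d5 - d2/5 - d3 = -209/60
  d8 = d2*5 - d6 - d7*4 = 1507/20
  d9 = d1 + d3/2 = 133/24
Walk from origin (0, 0):
  seg 1: down by d1 = 14/3 → (0, -14/3)
  seg 2: left by d2 = 12 → (-12, -14/3)
  seg 3: up by d3 = 7/4 → (-12, -35/12)
  seg 4: up by d5 = 2/3 → (-12, -9/4)
  seg 5: right by d6 = -17/12 → (-161/12, -9/4)
  seg 6: right by d2 = 12 → (-17/12, -9/4)
  seg 7: up by d9 = 133/24 → (-17/12, 79/24)
  seg 8: right by d1 = 14/3 → (13/4, 79/24)
  seg 9: left by d3 = 7/4 → (3/2, 79/24)
  seg 10: up by d5 = 2/3 → (3/2, 95/24)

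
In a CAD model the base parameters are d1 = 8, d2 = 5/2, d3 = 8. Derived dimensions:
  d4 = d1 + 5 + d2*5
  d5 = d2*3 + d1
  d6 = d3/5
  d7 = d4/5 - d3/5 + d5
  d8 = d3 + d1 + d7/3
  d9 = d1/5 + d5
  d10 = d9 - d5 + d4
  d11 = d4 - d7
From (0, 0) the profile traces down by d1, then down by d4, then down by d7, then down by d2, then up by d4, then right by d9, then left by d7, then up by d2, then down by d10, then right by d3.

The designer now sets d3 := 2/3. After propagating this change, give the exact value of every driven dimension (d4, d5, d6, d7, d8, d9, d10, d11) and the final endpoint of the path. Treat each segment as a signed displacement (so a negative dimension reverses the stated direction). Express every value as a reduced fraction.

d4 = 51/2
d5 = 31/2
d6 = 2/15
d7 = 307/15
d8 = 697/45
d9 = 171/10
d10 = 271/10
d11 = 151/30
endpoint = (-27/10, -1667/30)

Apply edit: d3 := 2/3
  d4 = d1 + 5 + d2*5 = 51/2
  d5 = d2*3 + d1 = 31/2
  d6 = d3/5 = 2/15
  d7 = d4/5 - d3/5 + d5 = 307/15
  d8 = d3 + d1 + d7/3 = 697/45
  d9 = d1/5 + d5 = 171/10
  d10 = d9 - d5 + d4 = 271/10
  d11 = d4 - d7 = 151/30
Walk from origin (0, 0):
  seg 1: down by d1 = 8 → (0, -8)
  seg 2: down by d4 = 51/2 → (0, -67/2)
  seg 3: down by d7 = 307/15 → (0, -1619/30)
  seg 4: down by d2 = 5/2 → (0, -847/15)
  seg 5: up by d4 = 51/2 → (0, -929/30)
  seg 6: right by d9 = 171/10 → (171/10, -929/30)
  seg 7: left by d7 = 307/15 → (-101/30, -929/30)
  seg 8: up by d2 = 5/2 → (-101/30, -427/15)
  seg 9: down by d10 = 271/10 → (-101/30, -1667/30)
  seg 10: right by d3 = 2/3 → (-27/10, -1667/30)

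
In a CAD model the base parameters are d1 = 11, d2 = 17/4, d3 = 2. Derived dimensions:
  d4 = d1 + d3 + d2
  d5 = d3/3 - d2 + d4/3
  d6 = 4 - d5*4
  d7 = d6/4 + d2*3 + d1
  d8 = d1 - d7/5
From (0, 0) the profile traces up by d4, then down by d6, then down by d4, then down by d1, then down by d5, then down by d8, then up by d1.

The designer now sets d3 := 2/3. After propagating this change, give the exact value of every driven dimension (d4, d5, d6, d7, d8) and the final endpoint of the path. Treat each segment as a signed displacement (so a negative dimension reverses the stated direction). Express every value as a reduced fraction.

Apply edit: d3 := 2/3
  d4 = d1 + d3 + d2 = 191/12
  d5 = d3/3 - d2 + d4/3 = 23/18
  d6 = 4 - d5*4 = -10/9
  d7 = d6/4 + d2*3 + d1 = 845/36
  d8 = d1 - d7/5 = 227/36
Walk from origin (0, 0):
  seg 1: up by d4 = 191/12 → (0, 191/12)
  seg 2: down by d6 = -10/9 → (0, 613/36)
  seg 3: down by d4 = 191/12 → (0, 10/9)
  seg 4: down by d1 = 11 → (0, -89/9)
  seg 5: down by d5 = 23/18 → (0, -67/6)
  seg 6: down by d8 = 227/36 → (0, -629/36)
  seg 7: up by d1 = 11 → (0, -233/36)

d4 = 191/12
d5 = 23/18
d6 = -10/9
d7 = 845/36
d8 = 227/36
endpoint = (0, -233/36)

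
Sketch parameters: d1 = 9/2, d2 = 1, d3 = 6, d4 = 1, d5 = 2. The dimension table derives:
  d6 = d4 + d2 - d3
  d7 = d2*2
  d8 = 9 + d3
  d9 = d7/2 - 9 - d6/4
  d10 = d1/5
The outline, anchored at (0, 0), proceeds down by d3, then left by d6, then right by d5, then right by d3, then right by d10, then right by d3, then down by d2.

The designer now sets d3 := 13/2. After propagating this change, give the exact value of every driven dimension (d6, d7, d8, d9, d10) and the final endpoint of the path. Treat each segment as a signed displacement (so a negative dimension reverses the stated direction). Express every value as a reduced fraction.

d6 = -9/2
d7 = 2
d8 = 31/2
d9 = -55/8
d10 = 9/10
endpoint = (102/5, -15/2)

Apply edit: d3 := 13/2
  d6 = d4 + d2 - d3 = -9/2
  d7 = d2*2 = 2
  d8 = 9 + d3 = 31/2
  d9 = d7/2 - 9 - d6/4 = -55/8
  d10 = d1/5 = 9/10
Walk from origin (0, 0):
  seg 1: down by d3 = 13/2 → (0, -13/2)
  seg 2: left by d6 = -9/2 → (9/2, -13/2)
  seg 3: right by d5 = 2 → (13/2, -13/2)
  seg 4: right by d3 = 13/2 → (13, -13/2)
  seg 5: right by d10 = 9/10 → (139/10, -13/2)
  seg 6: right by d3 = 13/2 → (102/5, -13/2)
  seg 7: down by d2 = 1 → (102/5, -15/2)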